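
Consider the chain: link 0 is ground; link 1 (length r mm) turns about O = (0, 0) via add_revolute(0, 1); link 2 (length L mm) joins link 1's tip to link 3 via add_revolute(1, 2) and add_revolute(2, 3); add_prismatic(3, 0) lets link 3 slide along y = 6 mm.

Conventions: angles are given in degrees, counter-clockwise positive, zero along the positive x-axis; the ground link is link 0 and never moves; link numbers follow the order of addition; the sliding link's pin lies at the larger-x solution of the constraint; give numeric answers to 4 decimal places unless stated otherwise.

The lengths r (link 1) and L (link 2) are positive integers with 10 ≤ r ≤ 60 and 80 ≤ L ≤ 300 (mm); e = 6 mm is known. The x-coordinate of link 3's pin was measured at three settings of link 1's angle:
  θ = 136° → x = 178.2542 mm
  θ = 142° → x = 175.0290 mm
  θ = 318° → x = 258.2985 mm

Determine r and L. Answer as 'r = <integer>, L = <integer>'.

constraint per measurement: (x − r cos θ)² + (r sin θ − e)² = L²
subtracting the θ₁ and θ₂ equations cancels the r² and L² terms:
r = (x₁² − x₂²) / (2[(x₁cos θ₁ + e sin θ₁) − (x₂cos θ₂ + e sin θ₂)]) = 55.9996 → r = 56
L² = (x₁ − r cos θ₁)² + (r sin θ₁ − e)² = 48840.9875 → L = 221.0000 → L = 221
check at θ₃=318°: x = 258.2985 (printed 258.2985) ✓

r = 56, L = 221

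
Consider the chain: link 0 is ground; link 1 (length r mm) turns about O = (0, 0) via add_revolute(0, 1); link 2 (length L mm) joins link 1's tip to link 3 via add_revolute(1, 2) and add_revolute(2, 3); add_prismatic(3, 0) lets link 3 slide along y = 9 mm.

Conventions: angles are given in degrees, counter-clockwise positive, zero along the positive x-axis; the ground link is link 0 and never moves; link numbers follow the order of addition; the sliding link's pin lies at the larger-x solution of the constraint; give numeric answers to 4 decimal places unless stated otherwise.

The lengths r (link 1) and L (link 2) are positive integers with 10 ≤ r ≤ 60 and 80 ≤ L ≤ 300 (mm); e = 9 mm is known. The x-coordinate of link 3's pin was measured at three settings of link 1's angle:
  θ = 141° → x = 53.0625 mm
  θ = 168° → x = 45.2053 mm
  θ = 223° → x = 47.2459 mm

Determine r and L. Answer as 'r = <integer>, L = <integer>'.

constraint per measurement: (x − r cos θ)² + (r sin θ − e)² = L²
subtracting the θ₁ and θ₂ equations cancels the r² and L² terms:
r = (x₁² − x₂²) / (2[(x₁cos θ₁ + e sin θ₁) − (x₂cos θ₂ + e sin θ₂)]) = 57.0006 → r = 57
L² = (x₁ − r cos θ₁)² + (r sin θ₁ − e)² = 10200.9992 → L = 101.0000 → L = 101
check at θ₃=223°: x = 47.2459 (printed 47.2459) ✓

r = 57, L = 101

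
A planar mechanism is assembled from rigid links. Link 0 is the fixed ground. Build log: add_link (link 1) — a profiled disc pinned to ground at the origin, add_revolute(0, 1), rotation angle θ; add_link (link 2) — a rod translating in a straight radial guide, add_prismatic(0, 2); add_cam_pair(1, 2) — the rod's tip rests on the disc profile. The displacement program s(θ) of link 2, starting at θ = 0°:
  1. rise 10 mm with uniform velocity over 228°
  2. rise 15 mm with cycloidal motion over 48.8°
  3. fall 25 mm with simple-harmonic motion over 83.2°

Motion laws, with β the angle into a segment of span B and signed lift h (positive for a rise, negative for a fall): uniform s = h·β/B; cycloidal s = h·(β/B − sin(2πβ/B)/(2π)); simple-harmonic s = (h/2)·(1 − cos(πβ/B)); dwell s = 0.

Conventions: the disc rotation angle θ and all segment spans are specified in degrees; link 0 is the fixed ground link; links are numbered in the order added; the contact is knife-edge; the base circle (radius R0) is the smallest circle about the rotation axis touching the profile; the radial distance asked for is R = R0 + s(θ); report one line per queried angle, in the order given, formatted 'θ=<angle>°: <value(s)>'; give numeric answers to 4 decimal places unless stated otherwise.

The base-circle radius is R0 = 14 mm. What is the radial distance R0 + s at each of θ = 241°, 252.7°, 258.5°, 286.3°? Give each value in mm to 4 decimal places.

seg 1 [0°–228°] uniform, h=10: full span → s += 10 → s = 10.0000
seg 2 [228°–276.8°] cycloidal, h=15: θ=241° here. β=13, B=48.8. 15·(0.2664 − sin(2π·0.2664)/(2π)) = 1.6212 → s = 11.6212
seg 2 [228°–276.8°] cycloidal, h=15: θ=252.7° here. β=24.7, B=48.8. 15·(0.5061 − sin(2π·0.5061)/(2π)) = 7.6844 → s = 17.6844
seg 2 [228°–276.8°] cycloidal, h=15: θ=258.5° here. β=30.5, B=48.8. 15·(0.6250 − sin(2π·0.6250)/(2π)) = 11.0631 → s = 21.0631
seg 2 [228°–276.8°] cycloidal, h=15: full span → s += 15 → s = 25.0000
seg 3 [276.8°–360°] simple-harmonic, h=-25: θ=286.3° here. β=9.5, B=83.2. -25/2·(1 − cos(π·0.1142)) = -0.7956 → s = 24.2044
θ=241°: R = R0 + s = 14 + 11.6212 = 25.6212
θ=252.7°: R = R0 + s = 14 + 17.6844 = 31.6844
θ=258.5°: R = R0 + s = 14 + 21.0631 = 35.0631
θ=286.3°: R = R0 + s = 14 + 24.2044 = 38.2044

θ=241°: 25.6212
θ=252.7°: 31.6844
θ=258.5°: 35.0631
θ=286.3°: 38.2044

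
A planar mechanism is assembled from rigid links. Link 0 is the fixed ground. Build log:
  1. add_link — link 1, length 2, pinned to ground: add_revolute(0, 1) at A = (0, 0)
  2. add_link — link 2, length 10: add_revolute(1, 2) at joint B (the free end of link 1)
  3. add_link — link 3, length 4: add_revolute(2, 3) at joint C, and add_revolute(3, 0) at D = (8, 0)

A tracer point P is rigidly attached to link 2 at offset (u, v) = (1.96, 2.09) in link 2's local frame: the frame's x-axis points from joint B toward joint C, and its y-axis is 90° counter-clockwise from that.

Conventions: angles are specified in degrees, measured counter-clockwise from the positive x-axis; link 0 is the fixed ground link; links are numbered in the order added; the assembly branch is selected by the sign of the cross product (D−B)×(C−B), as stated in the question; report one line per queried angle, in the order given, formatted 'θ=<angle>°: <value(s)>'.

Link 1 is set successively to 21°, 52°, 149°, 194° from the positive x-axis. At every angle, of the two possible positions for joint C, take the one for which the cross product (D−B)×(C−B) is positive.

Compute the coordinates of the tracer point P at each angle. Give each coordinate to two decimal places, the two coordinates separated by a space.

A=(0,0), D=(8.00,0)
θ=21°: B = A + 2.00·(cos21°, sin21°) = (1.8672, 0.7167)
θ=21°: |BD| = 6.1746
θ=21°: circle(B,10.00) ∩ circle(D,4.00): a=9.8894, h=1.4833
θ=21°:   candidates: C₊=(11.8619,1.0421) cross=9.159; C₋=(11.5175,-1.9045) cross=-9.159
θ=21°:   branch + wants cross > 0 → take C=(11.8619,1.0421) (cross=9.159)
θ=21°: ex = (C−B)/|BC| = (0.9995,0.0325); ey = (-0.0325,0.9995)
θ=21°: P = B + 1.96·ex + 2.09·ey = (3.7581,2.8694)
θ=52°: B = A + 2.00·(cos52°, sin52°) = (1.2313, 1.5760)
θ=52°: |BD| = 6.9497
θ=52°: circle(B,10.00) ∩ circle(D,4.00): a=9.5183, h=3.0664
θ=52°:   candidates: C₊=(11.1970,2.4040) cross=21.311; C₋=(9.8062,-3.5690) cross=-21.311
θ=52°:   branch + wants cross > 0 → take C=(11.1970,2.4040) (cross=21.311)
θ=52°: ex = (C−B)/|BC| = (0.9966,0.0828); ey = (-0.0828,0.9966)
θ=52°: P = B + 1.96·ex + 2.09·ey = (3.0115,3.8211)
θ=149°: B = A + 2.00·(cos149°, sin149°) = (-1.7143, 1.0301)
θ=149°: |BD| = 9.7688
θ=149°: circle(B,10.00) ∩ circle(D,4.00): a=9.1838, h=3.9570
θ=149°:   candidates: C₊=(7.8355,3.9966) cross=38.655; C₋=(7.0010,-3.8732) cross=-38.655
θ=149°:   branch + wants cross > 0 → take C=(7.8355,3.9966) (cross=38.655)
θ=149°: ex = (C−B)/|BC| = (0.9550,0.2967); ey = (-0.2967,0.9550)
θ=149°: P = B + 1.96·ex + 2.09·ey = (-0.4626,3.6074)
θ=194°: B = A + 2.00·(cos194°, sin194°) = (-1.9406, -0.4838)
θ=194°: |BD| = 9.9524
θ=194°: circle(B,10.00) ∩ circle(D,4.00): a=9.1963, h=3.9279
θ=194°:   candidates: C₊=(7.0539,3.8865) cross=39.092; C₋=(7.4358,-3.9600) cross=-39.092
θ=194°:   branch + wants cross > 0 → take C=(7.0539,3.8865) (cross=39.092)
θ=194°: ex = (C−B)/|BC| = (0.8994,0.4370); ey = (-0.4370,0.8994)
θ=194°: P = B + 1.96·ex + 2.09·ey = (-1.0911,2.2526)

θ=21°: 3.76 2.87
θ=52°: 3.01 3.82
θ=149°: -0.46 3.61
θ=194°: -1.09 2.25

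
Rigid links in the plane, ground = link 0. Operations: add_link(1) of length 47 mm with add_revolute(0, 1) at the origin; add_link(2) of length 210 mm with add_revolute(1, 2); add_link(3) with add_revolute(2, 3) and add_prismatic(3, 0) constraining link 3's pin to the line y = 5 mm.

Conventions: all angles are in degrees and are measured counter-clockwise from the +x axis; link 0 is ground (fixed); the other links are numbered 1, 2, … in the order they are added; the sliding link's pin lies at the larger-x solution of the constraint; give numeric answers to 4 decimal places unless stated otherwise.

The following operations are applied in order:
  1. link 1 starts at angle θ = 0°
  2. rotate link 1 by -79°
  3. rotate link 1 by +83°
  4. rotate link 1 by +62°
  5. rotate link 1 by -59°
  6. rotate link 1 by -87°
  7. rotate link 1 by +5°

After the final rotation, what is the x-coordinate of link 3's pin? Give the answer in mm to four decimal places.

geometry: r = 47 mm, L = 210 mm, e = 5 mm; θ starts at 0°
rotate link 1 by -79°: θ ← 0° -79° = -79°
rotate link 1 by +83°: θ ← -79° +83° = 4°
rotate link 1 by +62°: θ ← 4° +62° = 66°
rotate link 1 by -59°: θ ← 66° -59° = 7°
rotate link 1 by -87°: θ ← 7° -87° = -80°
rotate link 1 by +5°: θ ← -80° +5° = -75°
crank pin P = (r cos θ, r sin θ) = (12.164495, -45.398514)
h = r sin θ − e = -45.398514 − 5 = -50.398514
x = r cos θ + √(L² − h²) = 12.164495 + 203.862674 = 216.027169

216.0272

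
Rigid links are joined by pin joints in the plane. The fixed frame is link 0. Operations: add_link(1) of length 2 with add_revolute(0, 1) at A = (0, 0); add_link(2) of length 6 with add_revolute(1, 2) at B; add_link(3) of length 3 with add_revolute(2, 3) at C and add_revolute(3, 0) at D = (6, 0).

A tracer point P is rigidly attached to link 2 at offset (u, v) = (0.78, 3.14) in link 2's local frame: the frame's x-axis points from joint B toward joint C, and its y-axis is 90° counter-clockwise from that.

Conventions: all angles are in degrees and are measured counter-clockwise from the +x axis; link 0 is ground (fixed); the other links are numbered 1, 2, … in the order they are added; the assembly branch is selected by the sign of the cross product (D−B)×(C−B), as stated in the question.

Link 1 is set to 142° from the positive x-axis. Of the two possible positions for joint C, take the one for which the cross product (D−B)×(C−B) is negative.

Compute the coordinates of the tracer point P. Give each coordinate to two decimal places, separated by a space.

A=(0,0), D=(6.00,0)
B = A + 2.00·(cos142°, sin142°) = (-1.5760, 1.2313)
|BD| = 7.6754
circle(B,6.00) ∩ circle(D,3.00): a=5.5966, h=2.1629
  candidates: C₊=(4.2951,2.4684) cross=16.602; C₋=(3.6011,-1.8014) cross=-16.602
  branch - wants cross < 0 → take C=(3.6011,-1.8014) (cross=-16.602)
ex = (C−B)/|BC| = (0.8629,-0.5055); ey = (0.5055,0.8629)
P = B + 0.78·ex + 3.14·ey = (0.6841,3.5464)

0.68 3.55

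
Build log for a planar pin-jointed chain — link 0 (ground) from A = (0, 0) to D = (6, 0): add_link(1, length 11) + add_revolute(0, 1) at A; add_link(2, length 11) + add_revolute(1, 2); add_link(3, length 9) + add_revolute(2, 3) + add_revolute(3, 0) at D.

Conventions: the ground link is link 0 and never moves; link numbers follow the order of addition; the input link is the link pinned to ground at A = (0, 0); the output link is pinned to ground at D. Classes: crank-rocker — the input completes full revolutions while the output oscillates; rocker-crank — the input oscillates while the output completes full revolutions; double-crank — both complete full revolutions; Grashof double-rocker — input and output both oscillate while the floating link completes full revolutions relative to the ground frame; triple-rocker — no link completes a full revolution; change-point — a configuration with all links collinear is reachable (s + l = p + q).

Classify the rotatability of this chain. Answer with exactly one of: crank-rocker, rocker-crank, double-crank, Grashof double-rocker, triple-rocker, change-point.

lengths: ground=6, input=11, coupler=11, output=9
sorted: s=6 (shortest), l=11 (longest), p+q=20
s + l = 17 vs p + q = 20
s + l < p + q (Grashof) with shortest = ground link → double-crank

double-crank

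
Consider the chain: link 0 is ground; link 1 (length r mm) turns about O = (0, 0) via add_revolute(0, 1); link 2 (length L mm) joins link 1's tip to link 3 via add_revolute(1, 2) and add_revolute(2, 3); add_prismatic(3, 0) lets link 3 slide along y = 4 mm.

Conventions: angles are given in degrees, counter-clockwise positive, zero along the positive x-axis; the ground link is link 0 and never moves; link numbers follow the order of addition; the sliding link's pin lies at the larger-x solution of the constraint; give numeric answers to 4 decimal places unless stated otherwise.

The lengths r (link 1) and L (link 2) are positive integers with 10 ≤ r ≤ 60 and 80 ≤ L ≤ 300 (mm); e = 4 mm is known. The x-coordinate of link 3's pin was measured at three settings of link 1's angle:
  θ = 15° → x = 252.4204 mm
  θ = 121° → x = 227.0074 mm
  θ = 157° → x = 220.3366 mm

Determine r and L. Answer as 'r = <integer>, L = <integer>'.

constraint per measurement: (x − r cos θ)² + (r sin θ − e)² = L²
subtracting the θ₁ and θ₂ equations cancels the r² and L² terms:
r = (x₁² − x₂²) / (2[(x₁cos θ₁ + e sin θ₁) − (x₂cos θ₂ + e sin θ₂)]) = 17.0000 → r = 17
L² = (x₁ − r cos θ₁)² + (r sin θ₁ − e)² = 55695.9999 → L = 236.0000 → L = 236
check at θ₃=157°: x = 220.3366 (printed 220.3366) ✓

r = 17, L = 236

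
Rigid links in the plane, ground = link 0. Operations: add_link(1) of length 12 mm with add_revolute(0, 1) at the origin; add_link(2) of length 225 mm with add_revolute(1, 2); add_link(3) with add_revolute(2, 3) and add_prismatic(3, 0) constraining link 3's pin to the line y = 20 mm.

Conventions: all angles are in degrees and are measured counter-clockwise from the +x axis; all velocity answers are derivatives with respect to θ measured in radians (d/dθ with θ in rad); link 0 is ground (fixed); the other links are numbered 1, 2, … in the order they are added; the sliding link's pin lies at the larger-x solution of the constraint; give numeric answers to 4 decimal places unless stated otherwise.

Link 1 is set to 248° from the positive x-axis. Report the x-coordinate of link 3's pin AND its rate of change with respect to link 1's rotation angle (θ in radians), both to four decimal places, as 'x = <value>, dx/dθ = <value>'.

geometry: r = 12 mm, L = 225 mm, e = 20 mm
crank pin P = (r cos θ, r sin θ) = (-4.495279, -11.126206)
h = r sin θ − e = -11.126206 − 20 = -31.126206
x = r cos θ + √(L² − h²) = -4.495279 + 222.836620 = 218.341341
dx/dθ = −r sin θ − h·r cos θ/√(L² − h²) (θ in radians; h = -31.126206) = 10.498298

x = 218.3413, dx/dθ = 10.4983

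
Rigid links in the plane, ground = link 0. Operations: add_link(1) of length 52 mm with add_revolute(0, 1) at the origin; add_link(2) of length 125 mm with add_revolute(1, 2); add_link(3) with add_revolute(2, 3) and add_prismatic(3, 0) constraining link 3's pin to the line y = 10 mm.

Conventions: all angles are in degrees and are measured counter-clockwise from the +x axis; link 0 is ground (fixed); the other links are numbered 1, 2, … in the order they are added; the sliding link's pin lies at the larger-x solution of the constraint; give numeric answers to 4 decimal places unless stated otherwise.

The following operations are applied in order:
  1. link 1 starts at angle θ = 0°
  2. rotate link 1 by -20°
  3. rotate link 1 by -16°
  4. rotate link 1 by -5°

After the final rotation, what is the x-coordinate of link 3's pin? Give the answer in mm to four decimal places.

geometry: r = 52 mm, L = 125 mm, e = 10 mm; θ starts at 0°
rotate link 1 by -20°: θ ← 0° -20° = -20°
rotate link 1 by -16°: θ ← -20° -16° = -36°
rotate link 1 by -5°: θ ← -36° -5° = -41°
crank pin P = (r cos θ, r sin θ) = (39.244898, -34.115070)
h = r sin θ − e = -34.115070 − 10 = -44.115070
x = r cos θ + √(L² − h²) = 39.244898 + 116.956661 = 156.201560

156.2016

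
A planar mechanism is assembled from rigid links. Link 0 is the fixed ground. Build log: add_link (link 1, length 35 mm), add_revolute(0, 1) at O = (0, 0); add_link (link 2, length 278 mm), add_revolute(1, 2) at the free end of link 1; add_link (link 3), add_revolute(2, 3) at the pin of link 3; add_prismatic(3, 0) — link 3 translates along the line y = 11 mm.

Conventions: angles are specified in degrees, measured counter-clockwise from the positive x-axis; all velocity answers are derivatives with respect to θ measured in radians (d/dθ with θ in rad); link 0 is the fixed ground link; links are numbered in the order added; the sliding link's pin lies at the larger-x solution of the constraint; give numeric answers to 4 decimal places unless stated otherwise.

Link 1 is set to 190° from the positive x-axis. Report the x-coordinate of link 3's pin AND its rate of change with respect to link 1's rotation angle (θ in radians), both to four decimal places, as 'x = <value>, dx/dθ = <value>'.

geometry: r = 35 mm, L = 278 mm, e = 11 mm
crank pin P = (r cos θ, r sin θ) = (-34.468271, -6.077686)
h = r sin θ − e = -6.077686 − 11 = -17.077686
x = r cos θ + √(L² − h²) = -34.468271 + 277.474959 = 243.006687
dx/dθ = −r sin θ − h·r cos θ/√(L² − h²) (θ in radians; h = -17.077686) = 3.956276

x = 243.0067, dx/dθ = 3.9563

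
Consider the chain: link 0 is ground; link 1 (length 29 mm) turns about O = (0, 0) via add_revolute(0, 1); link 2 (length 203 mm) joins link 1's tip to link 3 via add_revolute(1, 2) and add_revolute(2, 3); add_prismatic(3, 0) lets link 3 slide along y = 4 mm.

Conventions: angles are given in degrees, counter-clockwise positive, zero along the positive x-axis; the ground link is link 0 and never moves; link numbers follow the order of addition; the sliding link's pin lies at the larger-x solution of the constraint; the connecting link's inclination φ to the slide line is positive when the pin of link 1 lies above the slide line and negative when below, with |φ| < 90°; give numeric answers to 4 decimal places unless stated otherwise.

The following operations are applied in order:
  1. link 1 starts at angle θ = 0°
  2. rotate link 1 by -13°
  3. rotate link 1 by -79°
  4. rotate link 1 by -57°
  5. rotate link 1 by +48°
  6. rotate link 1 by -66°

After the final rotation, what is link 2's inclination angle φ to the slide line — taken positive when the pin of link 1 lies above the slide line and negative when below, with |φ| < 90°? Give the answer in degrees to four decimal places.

geometry: r = 29 mm, L = 203 mm, e = 4 mm; θ starts at 0°
rotate link 1 by -13°: θ ← 0° -13° = -13°
rotate link 1 by -79°: θ ← -13° -79° = -92°
rotate link 1 by -57°: θ ← -92° -57° = -149°
rotate link 1 by +48°: θ ← -149° +48° = -101°
rotate link 1 by -66°: θ ← -101° -66° = -167°
h = r sin θ − e = -6.523581 − 4 = -10.523581
sin φ = h / L = -10.523581 / 203 = -0.05184030
φ = arcsin(-0.05184030) = -2.971562°

-2.9716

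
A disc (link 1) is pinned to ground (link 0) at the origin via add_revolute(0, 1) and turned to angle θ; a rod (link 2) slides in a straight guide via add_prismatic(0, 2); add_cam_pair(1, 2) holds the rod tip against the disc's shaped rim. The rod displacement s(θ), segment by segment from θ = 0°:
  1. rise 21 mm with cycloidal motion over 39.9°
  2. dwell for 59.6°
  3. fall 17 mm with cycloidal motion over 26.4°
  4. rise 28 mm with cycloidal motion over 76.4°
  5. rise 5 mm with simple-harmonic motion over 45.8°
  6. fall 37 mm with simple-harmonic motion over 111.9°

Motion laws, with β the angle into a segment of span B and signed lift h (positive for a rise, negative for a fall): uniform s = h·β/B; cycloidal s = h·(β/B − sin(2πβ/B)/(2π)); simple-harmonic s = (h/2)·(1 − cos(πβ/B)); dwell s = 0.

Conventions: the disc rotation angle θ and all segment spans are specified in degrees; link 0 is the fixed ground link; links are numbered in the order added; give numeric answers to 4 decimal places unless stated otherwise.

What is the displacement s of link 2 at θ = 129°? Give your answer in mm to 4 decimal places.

segment 1 (0° to 39.9°, cycloidal, h = 21) is passed completely: s = 0.0000 + (21) = 21.0000
segment 2 (39.9° to 99.5°, dwell): s unchanged at 21.0000
segment 3 (99.5° to 125.9°, cycloidal, h = -17) is passed completely: s = 21.0000 + (-17) = 4.0000
θ = 129° falls in segment 4 (125.9° to 202.3°, cycloidal, h = 28): β = 129 − 125.9 = 3.1°, B = 76.4°; Δs = 28·(0.0406 − sin(2π·0.0406)/(2π)) = 0.0123; s = 4.0000 + 0.0123 = 4.0123

4.0123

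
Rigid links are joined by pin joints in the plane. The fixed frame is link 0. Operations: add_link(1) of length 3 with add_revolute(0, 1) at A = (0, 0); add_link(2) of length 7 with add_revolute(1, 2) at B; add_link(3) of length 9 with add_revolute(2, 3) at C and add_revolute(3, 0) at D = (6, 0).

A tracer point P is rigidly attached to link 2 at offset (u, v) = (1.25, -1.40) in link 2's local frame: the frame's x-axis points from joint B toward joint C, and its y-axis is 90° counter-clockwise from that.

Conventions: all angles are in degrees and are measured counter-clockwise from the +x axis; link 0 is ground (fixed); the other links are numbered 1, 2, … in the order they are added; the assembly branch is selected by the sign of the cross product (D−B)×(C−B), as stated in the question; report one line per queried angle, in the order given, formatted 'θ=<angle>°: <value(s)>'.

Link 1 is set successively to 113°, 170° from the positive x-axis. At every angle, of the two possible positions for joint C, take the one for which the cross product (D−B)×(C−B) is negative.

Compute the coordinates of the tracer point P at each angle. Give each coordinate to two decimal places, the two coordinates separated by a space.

A=(0,0), D=(6.00,0)
θ=113°: B = A + 3.00·(cos113°, sin113°) = (-1.1722, 2.7615)
θ=113°: |BD| = 7.6855
θ=113°: circle(B,7.00) ∩ circle(D,9.00): a=1.7609, h=6.7749
θ=113°:   candidates: C₊=(2.9054,8.4512) cross=52.068; C₋=(-1.9633,-4.1936) cross=-52.068
θ=113°:   branch - wants cross < 0 → take C=(-1.9633,-4.1936) (cross=-52.068)
θ=113°: ex = (C−B)/|BC| = (-0.1130,-0.9936); ey = (0.9936,-0.1130)
θ=113°: P = B + 1.25·ex + -1.40·ey = (-2.7045,1.6777)
θ=170°: B = A + 3.00·(cos170°, sin170°) = (-2.9544, 0.5209)
θ=170°: |BD| = 8.9696
θ=170°: circle(B,7.00) ∩ circle(D,9.00): a=2.7010, h=6.4579
θ=170°:   candidates: C₊=(0.1171,6.8111) cross=57.925; C₋=(-0.6331,-6.0829) cross=-57.925
θ=170°:   branch - wants cross < 0 → take C=(-0.6331,-6.0829) (cross=-57.925)
θ=170°: ex = (C−B)/|BC| = (0.3316,-0.9434); ey = (0.9434,0.3316)
θ=170°: P = B + 1.25·ex + -1.40·ey = (-3.8607,-1.1226)

θ=113°: -2.70 1.68
θ=170°: -3.86 -1.12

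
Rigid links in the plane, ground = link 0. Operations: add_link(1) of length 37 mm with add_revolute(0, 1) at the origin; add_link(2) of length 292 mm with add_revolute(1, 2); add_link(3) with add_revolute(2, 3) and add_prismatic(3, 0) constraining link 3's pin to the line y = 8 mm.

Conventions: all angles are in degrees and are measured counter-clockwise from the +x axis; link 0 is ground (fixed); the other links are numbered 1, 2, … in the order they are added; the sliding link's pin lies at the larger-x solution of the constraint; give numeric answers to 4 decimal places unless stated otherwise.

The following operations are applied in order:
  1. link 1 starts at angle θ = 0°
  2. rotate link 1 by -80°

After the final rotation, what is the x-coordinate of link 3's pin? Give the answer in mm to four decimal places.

geometry: r = 37 mm, L = 292 mm, e = 8 mm; θ starts at 0°
rotate link 1 by -80°: θ ← 0° -80° = -80°
crank pin P = (r cos θ, r sin θ) = (6.424983, -36.437887)
h = r sin θ − e = -36.437887 − 8 = -44.437887
x = r cos θ + √(L² − h²) = 6.424983 + 288.598812 = 295.023794

295.0238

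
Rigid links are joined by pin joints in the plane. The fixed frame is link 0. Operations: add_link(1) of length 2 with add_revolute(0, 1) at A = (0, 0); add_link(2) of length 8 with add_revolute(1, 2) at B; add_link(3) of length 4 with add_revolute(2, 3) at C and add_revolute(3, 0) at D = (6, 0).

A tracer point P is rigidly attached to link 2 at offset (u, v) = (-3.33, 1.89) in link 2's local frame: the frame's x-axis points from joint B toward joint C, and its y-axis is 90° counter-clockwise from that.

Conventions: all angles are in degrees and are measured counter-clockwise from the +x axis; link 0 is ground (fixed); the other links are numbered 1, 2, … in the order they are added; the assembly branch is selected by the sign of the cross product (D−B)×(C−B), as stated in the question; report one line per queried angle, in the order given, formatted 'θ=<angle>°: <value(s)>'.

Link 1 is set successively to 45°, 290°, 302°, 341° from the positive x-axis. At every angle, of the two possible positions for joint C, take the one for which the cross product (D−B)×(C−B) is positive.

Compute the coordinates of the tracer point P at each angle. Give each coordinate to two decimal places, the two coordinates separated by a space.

A=(0,0), D=(6.00,0)
θ=45°: B = A + 2.00·(cos45°, sin45°) = (1.4142, 1.4142)
θ=45°: |BD| = 4.7989
θ=45°: circle(B,8.00) ∩ circle(D,4.00): a=7.4006, h=3.0383
θ=45°:   candidates: C₊=(9.3815,2.1367) cross=14.580; C₋=(7.5908,-3.6701) cross=-14.580
θ=45°:   branch + wants cross > 0 → take C=(9.3815,2.1367) (cross=14.580)
θ=45°: ex = (C−B)/|BC| = (0.9959,0.0903); ey = (-0.0903,0.9959)
θ=45°: P = B + -3.33·ex + 1.89·ey = (-2.0729,2.9958)
θ=290°: B = A + 2.00·(cos290°, sin290°) = (0.6840, -1.8794)
θ=290°: |BD| = 5.6384
θ=290°: circle(B,8.00) ∩ circle(D,4.00): a=7.0757, h=3.7328
θ=290°:   candidates: C₊=(6.1109,3.9985) cross=21.047; C₋=(8.5994,-3.0403) cross=-21.047
θ=290°:   branch + wants cross > 0 → take C=(6.1109,3.9985) (cross=21.047)
θ=290°: ex = (C−B)/|BC| = (0.6784,0.7347); ey = (-0.7347,0.6784)
θ=290°: P = B + -3.33·ex + 1.89·ey = (-2.9635,-3.0439)
θ=302°: B = A + 2.00·(cos302°, sin302°) = (1.0598, -1.6961)
θ=302°: |BD| = 5.2232
θ=302°: circle(B,8.00) ∩ circle(D,4.00): a=7.2065, h=3.4737
θ=302°:   candidates: C₊=(6.7478,3.9295) cross=18.144; C₋=(9.0038,-2.6415) cross=-18.144
θ=302°:   branch + wants cross > 0 → take C=(6.7478,3.9295) (cross=18.144)
θ=302°: ex = (C−B)/|BC| = (0.7110,0.7032); ey = (-0.7032,0.7110)
θ=302°: P = B + -3.33·ex + 1.89·ey = (-2.6368,-2.6940)
θ=341°: B = A + 2.00·(cos341°, sin341°) = (1.8910, -0.6511)
θ=341°: |BD| = 4.1602
θ=341°: circle(B,8.00) ∩ circle(D,4.00): a=7.8490, h=1.5469
θ=341°:   candidates: C₊=(9.4012,2.1052) cross=6.435; C₋=(9.8854,-0.9505) cross=-6.435
θ=341°:   branch + wants cross > 0 → take C=(9.4012,2.1052) (cross=6.435)
θ=341°: ex = (C−B)/|BC| = (0.9388,0.3445); ey = (-0.3445,0.9388)
θ=341°: P = B + -3.33·ex + 1.89·ey = (-1.8863,-0.0242)

θ=45°: -2.07 3.00
θ=290°: -2.96 -3.04
θ=302°: -2.64 -2.69
θ=341°: -1.89 -0.02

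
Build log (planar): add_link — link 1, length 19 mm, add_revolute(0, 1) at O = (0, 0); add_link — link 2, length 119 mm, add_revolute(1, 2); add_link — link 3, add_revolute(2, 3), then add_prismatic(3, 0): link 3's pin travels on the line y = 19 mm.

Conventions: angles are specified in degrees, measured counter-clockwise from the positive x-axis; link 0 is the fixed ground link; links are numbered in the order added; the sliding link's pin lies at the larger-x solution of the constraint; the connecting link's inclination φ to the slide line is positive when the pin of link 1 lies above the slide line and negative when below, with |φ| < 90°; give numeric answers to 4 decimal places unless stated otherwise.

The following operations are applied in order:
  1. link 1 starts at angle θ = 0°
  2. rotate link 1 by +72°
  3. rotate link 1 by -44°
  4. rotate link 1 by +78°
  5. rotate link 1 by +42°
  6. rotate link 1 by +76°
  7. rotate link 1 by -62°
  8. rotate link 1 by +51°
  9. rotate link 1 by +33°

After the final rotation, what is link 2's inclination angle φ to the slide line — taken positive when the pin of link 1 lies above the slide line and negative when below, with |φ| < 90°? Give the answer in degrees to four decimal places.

geometry: r = 19 mm, L = 119 mm, e = 19 mm; θ starts at 0°
rotate link 1 by +72°: θ ← 0° +72° = 72°
rotate link 1 by -44°: θ ← 72° -44° = 28°
rotate link 1 by +78°: θ ← 28° +78° = 106°
rotate link 1 by +42°: θ ← 106° +42° = 148°
rotate link 1 by +76°: θ ← 148° +76° = 224°
rotate link 1 by -62°: θ ← 224° -62° = 162°
rotate link 1 by +51°: θ ← 162° +51° = 213°
rotate link 1 by +33°: θ ← 213° +33° = 246°
h = r sin θ − e = -17.357364 − 19 = -36.357364
sin φ = h / L = -36.357364 / 119 = -0.30552406
φ = arcsin(-0.30552406) = -17.789696°

-17.7897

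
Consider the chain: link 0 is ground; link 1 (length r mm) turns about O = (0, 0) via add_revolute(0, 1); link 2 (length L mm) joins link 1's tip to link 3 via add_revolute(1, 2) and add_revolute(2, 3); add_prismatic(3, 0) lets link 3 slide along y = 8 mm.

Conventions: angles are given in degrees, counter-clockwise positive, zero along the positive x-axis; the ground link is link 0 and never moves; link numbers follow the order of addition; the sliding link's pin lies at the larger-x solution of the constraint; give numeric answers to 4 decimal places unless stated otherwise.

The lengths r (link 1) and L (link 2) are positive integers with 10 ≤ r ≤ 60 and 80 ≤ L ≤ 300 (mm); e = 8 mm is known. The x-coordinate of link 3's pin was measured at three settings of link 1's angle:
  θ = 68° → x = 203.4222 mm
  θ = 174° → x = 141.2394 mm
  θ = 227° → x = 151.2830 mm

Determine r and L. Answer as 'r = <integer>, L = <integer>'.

constraint per measurement: (x − r cos θ)² + (r sin θ − e)² = L²
subtracting the θ₁ and θ₂ equations cancels the r² and L² terms:
r = (x₁² − x₂²) / (2[(x₁cos θ₁ + e sin θ₁) − (x₂cos θ₂ + e sin θ₂)]) = 48.0000 → r = 48
L² = (x₁ − r cos θ₁)² + (r sin θ₁ − e)² = 35720.9977 → L = 189.0000 → L = 189
check at θ₃=227°: x = 151.2830 (printed 151.2830) ✓

r = 48, L = 189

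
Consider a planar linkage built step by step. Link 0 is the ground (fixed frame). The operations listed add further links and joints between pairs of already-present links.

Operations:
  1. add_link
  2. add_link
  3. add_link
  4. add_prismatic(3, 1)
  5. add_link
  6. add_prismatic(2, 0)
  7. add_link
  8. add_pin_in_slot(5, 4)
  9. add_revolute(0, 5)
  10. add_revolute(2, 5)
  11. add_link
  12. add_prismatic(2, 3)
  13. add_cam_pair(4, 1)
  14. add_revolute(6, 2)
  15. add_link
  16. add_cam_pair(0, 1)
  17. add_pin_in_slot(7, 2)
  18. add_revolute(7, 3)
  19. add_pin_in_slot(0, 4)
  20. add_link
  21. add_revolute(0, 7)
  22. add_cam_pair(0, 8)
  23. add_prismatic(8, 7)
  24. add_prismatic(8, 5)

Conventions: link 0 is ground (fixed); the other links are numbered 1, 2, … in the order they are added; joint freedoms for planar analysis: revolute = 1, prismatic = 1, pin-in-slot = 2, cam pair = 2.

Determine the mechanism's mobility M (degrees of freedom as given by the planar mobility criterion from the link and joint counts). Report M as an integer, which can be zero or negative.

ground; <1,0,0>
#1 <2,0,0>
#2 <3,0,0>
#3 <4,0,0>
P:3↔1 J1 <4,1,0>
#4 <5,1,0>
P:2↔0 J1 <5,2,0>
#5 <6,2,0>
PS:5↔4 J2 <6,2,1>
R:0↔5 J1 <6,3,1>
R:2↔5 J1 <6,4,1>
#6 <7,4,1>
P:2↔3 J1 <7,5,1>
C:4↔1 J2 <7,5,2>
R:6↔2 J1 <7,6,2>
#7 <8,6,2>
C:0↔1 J2 <8,6,3>
PS:7↔2 J2 <8,6,4>
R:7↔3 J1 <8,7,4>
PS:0↔4 J2 <8,7,5>
#8 <9,7,5>
R:0↔7 J1 <9,8,5>
C:0↔8 J2 <9,8,6>
P:8↔7 J1 <9,9,6>
P:8↔5 J1 <9,10,6>
3×8 − 2×10 − 1×6 = -2

M = -2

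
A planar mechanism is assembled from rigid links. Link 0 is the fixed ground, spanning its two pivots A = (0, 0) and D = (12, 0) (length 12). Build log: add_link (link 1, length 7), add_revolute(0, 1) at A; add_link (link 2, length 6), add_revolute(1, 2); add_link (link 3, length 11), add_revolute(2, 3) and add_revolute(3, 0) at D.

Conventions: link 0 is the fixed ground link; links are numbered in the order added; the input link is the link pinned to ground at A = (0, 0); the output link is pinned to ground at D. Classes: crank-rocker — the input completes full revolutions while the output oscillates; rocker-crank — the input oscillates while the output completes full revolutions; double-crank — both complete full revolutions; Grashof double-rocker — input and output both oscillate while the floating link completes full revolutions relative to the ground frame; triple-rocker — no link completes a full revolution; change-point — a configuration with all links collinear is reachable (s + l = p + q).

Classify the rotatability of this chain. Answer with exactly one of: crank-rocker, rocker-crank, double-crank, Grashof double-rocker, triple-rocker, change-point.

lengths: ground=12, input=7, coupler=6, output=11
sorted: s=6 (shortest), l=12 (longest), p+q=18
s + l = 18 vs p + q = 18
s + l = p + q → change-point (collinear configuration reachable)

change-point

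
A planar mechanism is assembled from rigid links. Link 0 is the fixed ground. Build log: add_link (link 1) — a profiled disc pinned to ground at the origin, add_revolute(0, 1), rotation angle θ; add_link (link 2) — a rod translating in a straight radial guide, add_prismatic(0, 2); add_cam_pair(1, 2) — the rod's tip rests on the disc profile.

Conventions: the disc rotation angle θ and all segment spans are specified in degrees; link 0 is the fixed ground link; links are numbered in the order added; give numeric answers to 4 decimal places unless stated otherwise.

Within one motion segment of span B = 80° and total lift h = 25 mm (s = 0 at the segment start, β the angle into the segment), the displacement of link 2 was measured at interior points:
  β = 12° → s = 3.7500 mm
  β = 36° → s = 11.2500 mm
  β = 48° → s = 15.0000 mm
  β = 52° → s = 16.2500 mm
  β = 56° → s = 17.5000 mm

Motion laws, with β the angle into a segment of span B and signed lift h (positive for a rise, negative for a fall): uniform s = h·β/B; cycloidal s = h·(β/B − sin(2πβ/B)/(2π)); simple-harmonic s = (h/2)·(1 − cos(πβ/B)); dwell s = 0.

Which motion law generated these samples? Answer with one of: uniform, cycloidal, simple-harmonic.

candidates at β/B = r: uniform s = h·r (linear in β); cycloidal s = h·(r − sin(2πr)/(2π)); simple-harmonic s = (h/2)(1 − cos(πr))
β=12°: printed 3.7500 | uniform 3.7500, cycloidal 0.5310, simple-harmonic 1.3624
β=36°: printed 11.2500 | uniform 11.2500, cycloidal 10.0205, simple-harmonic 10.5446
β=48°: printed 15.0000 | uniform 15.0000, cycloidal 17.3387, simple-harmonic 16.3627
β=52°: printed 16.2500 | uniform 16.2500, cycloidal 19.4690, simple-harmonic 18.1749
β=56°: printed 17.5000 | uniform 17.5000, cycloidal 21.2841, simple-harmonic 19.8473
only one law matches every sample → uniform

uniform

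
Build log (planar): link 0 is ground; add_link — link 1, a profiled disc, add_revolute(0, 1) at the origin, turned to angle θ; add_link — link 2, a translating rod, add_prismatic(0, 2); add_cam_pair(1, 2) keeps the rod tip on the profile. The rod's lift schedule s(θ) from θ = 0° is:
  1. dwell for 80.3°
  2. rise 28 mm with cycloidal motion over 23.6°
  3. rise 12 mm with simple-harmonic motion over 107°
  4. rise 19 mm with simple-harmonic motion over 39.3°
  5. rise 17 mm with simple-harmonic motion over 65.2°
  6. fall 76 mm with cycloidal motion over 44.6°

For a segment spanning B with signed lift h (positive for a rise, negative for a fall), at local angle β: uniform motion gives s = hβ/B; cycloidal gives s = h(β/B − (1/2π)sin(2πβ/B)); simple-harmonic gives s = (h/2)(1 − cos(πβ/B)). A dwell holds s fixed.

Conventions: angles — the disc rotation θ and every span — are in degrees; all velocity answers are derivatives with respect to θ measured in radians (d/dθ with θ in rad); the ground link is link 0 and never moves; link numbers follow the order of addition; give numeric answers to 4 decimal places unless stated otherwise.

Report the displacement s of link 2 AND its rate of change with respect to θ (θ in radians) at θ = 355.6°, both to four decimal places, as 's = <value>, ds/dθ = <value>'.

seg 1 [0°–80.3°] dwell: s stays 0.0000
seg 2 [80.3°–103.9°] cycloidal, h=28: full span → s += 28 → s = 28.0000
seg 3 [103.9°–210.9°] simple-harmonic, h=12: full span → s += 12 → s = 40.0000
seg 4 [210.9°–250.2°] simple-harmonic, h=19: full span → s += 19 → s = 59.0000
seg 5 [250.2°–315.4°] simple-harmonic, h=17: full span → s += 17 → s = 76.0000
seg 6 [315.4°–360°] cycloidal, h=-76: θ=355.6° here. β=40.2, B=44.6. -76·(0.9013 − sin(2π·0.9013)/(2π)) = -75.5290 → s = 0.4710
velocity in seg [315.4°–360°] (cycloidal), θ in radians: β = 40.2° = 0.7016 rad, B = 44.6° = 0.7784 rad; ds/dθ = (h/B)(1 − cos(2πβ/B)) = ((-76)/0.7784)(1 − cos(2π·0.9013)) = -18.164191 mm/rad

s = 0.4710, ds/dθ = -18.1642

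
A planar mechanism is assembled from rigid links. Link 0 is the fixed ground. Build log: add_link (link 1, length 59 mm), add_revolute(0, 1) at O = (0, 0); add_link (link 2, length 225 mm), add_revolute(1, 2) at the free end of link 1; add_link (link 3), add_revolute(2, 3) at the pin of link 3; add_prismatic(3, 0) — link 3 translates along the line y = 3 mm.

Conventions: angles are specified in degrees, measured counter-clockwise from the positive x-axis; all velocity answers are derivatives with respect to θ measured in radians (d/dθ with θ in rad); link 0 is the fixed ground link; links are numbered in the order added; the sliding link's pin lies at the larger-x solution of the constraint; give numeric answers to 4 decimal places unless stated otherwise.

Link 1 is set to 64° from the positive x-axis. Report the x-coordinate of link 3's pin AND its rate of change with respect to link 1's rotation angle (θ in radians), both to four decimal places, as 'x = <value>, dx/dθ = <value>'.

geometry: r = 59 mm, L = 225 mm, e = 3 mm
crank pin P = (r cos θ, r sin θ) = (25.863898, 53.028849)
h = r sin θ − e = 53.028849 − 3 = 50.028849
x = r cos θ + √(L² − h²) = 25.863898 + 219.367532 = 245.231430
dx/dθ = −r sin θ − h·r cos θ/√(L² − h²) (θ in radians; h = 50.028849) = -58.927356

x = 245.2314, dx/dθ = -58.9274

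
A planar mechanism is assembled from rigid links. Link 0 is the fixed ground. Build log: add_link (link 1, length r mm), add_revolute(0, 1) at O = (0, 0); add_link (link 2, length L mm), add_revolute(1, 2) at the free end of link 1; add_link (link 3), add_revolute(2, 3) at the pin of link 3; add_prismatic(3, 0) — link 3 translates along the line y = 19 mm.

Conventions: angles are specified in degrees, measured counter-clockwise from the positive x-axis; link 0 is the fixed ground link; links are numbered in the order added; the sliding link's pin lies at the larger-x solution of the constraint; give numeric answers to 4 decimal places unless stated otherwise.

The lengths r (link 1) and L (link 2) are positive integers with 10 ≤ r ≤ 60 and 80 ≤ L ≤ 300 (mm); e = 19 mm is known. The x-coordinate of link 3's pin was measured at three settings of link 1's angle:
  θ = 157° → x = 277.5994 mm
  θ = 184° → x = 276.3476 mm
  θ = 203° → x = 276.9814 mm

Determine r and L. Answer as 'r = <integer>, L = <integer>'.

constraint per measurement: (x − r cos θ)² + (r sin θ − e)² = L²
subtracting the θ₁ and θ₂ equations cancels the r² and L² terms:
r = (x₁² − x₂²) / (2[(x₁cos θ₁ + e sin θ₁) − (x₂cos θ₂ + e sin θ₂)]) = 12.0004 → r = 12
L² = (x₁ − r cos θ₁)² + (r sin θ₁ − e)² = 83521.0118 → L = 289.0000 → L = 289
check at θ₃=203°: x = 276.9814 (printed 276.9814) ✓

r = 12, L = 289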